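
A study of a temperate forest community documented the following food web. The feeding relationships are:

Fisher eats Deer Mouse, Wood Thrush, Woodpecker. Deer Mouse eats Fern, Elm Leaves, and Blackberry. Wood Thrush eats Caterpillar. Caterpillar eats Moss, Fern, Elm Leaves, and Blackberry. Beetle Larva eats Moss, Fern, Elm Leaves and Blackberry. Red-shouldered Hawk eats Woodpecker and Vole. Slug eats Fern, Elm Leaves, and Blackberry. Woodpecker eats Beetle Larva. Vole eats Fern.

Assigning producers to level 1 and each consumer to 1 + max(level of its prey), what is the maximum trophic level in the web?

4

Producers (level 1): Fern, Moss, Blackberry, Elm Leaves.
Fern → Beetle Larva → Woodpecker → Red-shouldered Hawk gives Red-shouldered Hawk level 4.
No species has a prey at level 4, so no species reaches level 5.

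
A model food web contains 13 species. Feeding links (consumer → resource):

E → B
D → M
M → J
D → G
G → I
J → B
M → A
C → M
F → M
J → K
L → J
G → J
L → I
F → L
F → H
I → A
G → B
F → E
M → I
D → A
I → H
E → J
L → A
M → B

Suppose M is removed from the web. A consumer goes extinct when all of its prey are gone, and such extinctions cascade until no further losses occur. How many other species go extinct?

1

Remove M.
Round 1: C (all prey gone) → extinct.
No further losses. Total secondary extinctions: 1.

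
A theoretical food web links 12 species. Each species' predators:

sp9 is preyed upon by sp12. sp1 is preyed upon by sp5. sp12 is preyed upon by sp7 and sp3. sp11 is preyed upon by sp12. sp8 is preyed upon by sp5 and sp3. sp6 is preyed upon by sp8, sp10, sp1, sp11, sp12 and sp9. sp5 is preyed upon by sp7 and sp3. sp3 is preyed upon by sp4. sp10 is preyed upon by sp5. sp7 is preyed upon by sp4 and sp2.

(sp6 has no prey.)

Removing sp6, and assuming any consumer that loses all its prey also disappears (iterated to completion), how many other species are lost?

11

Remove sp6.
Round 1: sp8 (all prey gone), sp9 (all prey gone), sp11 (all prey gone), sp1 (all prey gone), sp10 (all prey gone) → extinct.
Round 2: sp12 (all prey gone), sp5 (all prey gone) → extinct.
Round 3: sp3 (all prey gone), sp7 (all prey gone) → extinct.
Round 4: sp2 (all prey gone), sp4 (all prey gone) → extinct.
No further losses. Total secondary extinctions: 11.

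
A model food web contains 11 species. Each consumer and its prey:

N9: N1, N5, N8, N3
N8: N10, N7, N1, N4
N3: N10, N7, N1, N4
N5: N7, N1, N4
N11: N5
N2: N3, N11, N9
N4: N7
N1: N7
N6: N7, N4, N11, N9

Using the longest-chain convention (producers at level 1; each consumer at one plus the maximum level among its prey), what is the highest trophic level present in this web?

5

Producers (level 1): N10, N7.
N7 → N1 → N5 → N9 → N2 gives N2 level 5.
No species has a prey at level 5, so no species reaches level 6.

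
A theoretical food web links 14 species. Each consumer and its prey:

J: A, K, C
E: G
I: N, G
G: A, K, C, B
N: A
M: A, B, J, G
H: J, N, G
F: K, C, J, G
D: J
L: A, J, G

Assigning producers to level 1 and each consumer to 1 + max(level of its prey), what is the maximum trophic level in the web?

3

Producers (level 1): A, K, C, B.
A → J → L gives L level 3.
No species has a prey at level 3, so no species reaches level 4.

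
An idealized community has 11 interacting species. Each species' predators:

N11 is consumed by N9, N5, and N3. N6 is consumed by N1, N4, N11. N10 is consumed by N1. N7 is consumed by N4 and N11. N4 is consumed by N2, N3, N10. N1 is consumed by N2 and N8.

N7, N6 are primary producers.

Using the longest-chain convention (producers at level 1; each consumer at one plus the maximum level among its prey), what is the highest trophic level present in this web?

Producers (level 1): N7, N6.
N7 → N4 → N10 → N1 → N8 gives N8 level 5.
No species has a prey at level 5, so no species reaches level 6.

5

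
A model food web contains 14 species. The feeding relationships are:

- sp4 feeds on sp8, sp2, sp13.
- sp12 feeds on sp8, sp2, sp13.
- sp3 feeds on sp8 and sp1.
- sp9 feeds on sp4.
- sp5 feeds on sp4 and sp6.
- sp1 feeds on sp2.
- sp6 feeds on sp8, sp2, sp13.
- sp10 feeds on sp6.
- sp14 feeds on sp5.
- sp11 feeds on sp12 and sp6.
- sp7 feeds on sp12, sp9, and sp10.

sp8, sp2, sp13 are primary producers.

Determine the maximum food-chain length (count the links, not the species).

One longest chain: sp8 → sp4 → sp5 → sp14.
It has 4 species and 3 links.

3 links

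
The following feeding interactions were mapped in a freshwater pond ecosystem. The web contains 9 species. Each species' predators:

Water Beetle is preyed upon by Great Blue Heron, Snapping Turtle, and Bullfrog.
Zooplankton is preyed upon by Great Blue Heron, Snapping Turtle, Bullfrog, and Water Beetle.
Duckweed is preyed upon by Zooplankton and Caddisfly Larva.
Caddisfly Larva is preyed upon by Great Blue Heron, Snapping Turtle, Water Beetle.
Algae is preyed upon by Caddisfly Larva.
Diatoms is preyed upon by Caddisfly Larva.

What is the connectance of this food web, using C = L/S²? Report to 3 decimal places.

The web has S = 9 species and L = 14 feeding links.
C = L / S² = 14 / 81 = 0.1728 ≈ 0.173.

C = 0.173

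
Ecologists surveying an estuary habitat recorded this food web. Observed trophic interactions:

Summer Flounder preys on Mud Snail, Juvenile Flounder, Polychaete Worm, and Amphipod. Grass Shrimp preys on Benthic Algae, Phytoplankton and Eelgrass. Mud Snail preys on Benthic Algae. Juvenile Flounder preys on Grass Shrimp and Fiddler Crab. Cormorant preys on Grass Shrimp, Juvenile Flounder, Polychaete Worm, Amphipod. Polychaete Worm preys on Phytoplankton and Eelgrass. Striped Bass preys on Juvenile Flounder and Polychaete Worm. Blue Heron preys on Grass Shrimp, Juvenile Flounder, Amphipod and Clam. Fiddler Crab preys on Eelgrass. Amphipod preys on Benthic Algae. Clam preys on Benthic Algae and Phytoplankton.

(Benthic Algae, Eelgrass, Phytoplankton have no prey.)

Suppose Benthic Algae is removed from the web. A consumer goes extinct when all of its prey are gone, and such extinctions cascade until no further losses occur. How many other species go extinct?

Remove Benthic Algae.
Round 1: Amphipod (all prey gone), Mud Snail (all prey gone) → extinct.
No further losses. Total secondary extinctions: 2.

2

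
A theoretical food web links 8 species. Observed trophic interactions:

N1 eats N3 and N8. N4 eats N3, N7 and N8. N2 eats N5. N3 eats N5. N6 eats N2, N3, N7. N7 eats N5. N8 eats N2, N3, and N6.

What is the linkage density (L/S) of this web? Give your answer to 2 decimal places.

L/S = 1.75

There are L = 14 links among S = 8 species.
L/S = 14/8 = 1.7500 ≈ 1.75.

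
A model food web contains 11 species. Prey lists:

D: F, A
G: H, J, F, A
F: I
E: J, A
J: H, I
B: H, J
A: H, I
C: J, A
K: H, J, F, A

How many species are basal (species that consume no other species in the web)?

Basal species (no prey listed): H, I.
Count: 2.

2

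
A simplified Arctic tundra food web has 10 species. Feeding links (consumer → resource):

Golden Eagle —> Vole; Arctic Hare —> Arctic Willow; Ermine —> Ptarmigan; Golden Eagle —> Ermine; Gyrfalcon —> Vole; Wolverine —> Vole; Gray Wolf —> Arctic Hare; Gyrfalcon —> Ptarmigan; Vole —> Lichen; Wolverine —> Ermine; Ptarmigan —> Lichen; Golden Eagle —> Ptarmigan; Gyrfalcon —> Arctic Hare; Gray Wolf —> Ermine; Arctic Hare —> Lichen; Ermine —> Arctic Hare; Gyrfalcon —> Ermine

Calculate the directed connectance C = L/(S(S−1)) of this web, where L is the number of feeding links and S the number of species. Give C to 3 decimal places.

C = 0.189

The web has S = 10 species and L = 17 feeding links.
C = L / (S(S−1)) = 17 / 90 = 0.1889 ≈ 0.189.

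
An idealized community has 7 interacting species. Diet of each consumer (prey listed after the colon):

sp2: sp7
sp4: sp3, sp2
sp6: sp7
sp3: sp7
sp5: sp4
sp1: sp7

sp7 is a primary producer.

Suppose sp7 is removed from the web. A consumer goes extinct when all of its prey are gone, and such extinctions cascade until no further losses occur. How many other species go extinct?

Remove sp7.
Round 1: sp3 (all prey gone), sp6 (all prey gone), sp1 (all prey gone), sp2 (all prey gone) → extinct.
Round 2: sp4 (all prey gone) → extinct.
Round 3: sp5 (all prey gone) → extinct.
No further losses. Total secondary extinctions: 6.

6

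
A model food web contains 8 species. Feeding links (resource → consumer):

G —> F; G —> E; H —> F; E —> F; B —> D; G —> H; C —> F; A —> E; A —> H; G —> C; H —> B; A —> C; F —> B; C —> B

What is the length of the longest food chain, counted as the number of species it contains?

One longest chain: G → H → F → B → D.
It has 5 species and 4 links.

5 species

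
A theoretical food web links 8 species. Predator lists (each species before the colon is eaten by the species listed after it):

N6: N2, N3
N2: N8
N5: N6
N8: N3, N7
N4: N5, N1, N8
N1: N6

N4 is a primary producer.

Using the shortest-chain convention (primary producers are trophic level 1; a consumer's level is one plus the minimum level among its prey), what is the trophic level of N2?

N4 is a producer → level 1.
N5 eats N4 → level 2.
N6 eats N5 → level 3.
N2 eats N6 → level 4.
No prey of N2 is below level 3, so 4 is the minimum.

Trophic level 4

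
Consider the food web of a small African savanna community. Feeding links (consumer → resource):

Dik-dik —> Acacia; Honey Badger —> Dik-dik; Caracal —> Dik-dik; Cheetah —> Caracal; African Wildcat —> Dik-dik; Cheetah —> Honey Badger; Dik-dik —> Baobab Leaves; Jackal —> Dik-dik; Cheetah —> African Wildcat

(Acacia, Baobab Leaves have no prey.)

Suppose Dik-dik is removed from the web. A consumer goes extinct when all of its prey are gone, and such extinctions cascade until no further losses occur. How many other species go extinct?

Remove Dik-dik.
Round 1: Honey Badger (all prey gone), Jackal (all prey gone), African Wildcat (all prey gone), Caracal (all prey gone) → extinct.
Round 2: Cheetah (all prey gone) → extinct.
No further losses. Total secondary extinctions: 5.

5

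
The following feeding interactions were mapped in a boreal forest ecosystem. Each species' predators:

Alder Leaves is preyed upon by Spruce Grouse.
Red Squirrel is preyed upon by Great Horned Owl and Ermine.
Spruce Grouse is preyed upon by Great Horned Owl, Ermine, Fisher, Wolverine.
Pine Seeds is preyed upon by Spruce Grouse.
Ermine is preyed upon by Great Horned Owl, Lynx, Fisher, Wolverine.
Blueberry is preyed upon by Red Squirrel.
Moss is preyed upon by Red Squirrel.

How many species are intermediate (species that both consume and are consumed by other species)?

Intermediate species (has both prey and predators): Spruce Grouse, Red Squirrel, Ermine.
Count: 3.

3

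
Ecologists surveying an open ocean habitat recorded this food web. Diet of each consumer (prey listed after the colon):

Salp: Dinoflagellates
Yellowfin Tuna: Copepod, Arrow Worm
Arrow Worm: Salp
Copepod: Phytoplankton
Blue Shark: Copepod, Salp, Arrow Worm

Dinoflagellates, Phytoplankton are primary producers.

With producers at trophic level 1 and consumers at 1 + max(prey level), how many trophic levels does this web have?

Producers (level 1): Dinoflagellates, Phytoplankton.
Dinoflagellates → Salp → Arrow Worm → Blue Shark gives Blue Shark level 4.
No species has a prey at level 4, so no species reaches level 5.

4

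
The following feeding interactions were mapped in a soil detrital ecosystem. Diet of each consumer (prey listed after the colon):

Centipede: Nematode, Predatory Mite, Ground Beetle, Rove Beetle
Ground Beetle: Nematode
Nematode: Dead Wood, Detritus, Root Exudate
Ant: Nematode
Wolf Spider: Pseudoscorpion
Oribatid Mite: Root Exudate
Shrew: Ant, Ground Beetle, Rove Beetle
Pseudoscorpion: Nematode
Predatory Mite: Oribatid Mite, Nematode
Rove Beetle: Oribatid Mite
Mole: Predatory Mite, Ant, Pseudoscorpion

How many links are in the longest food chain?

3 links

One longest chain: Dead Wood → Nematode → Ground Beetle → Centipede.
It has 4 species and 3 links.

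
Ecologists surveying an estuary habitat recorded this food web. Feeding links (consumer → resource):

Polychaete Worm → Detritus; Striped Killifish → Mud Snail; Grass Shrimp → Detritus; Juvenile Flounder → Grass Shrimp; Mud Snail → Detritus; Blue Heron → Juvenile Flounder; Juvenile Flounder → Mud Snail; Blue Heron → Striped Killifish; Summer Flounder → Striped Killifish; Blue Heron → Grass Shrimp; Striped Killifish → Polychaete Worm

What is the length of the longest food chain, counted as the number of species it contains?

4 species

One longest chain: Detritus → Polychaete Worm → Striped Killifish → Blue Heron.
It has 4 species and 3 links.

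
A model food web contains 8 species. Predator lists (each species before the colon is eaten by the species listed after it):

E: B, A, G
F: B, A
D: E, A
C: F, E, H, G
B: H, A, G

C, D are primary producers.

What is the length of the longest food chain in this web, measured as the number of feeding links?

One longest chain: C → F → B → H.
It has 4 species and 3 links.

3 links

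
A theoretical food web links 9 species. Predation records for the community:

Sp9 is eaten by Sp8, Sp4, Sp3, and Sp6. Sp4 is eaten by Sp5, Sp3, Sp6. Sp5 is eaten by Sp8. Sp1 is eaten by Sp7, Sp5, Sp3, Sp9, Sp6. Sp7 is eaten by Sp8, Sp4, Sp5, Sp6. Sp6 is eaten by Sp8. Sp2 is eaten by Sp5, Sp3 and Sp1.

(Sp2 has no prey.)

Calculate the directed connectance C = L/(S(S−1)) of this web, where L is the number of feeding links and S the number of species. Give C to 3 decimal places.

The web has S = 9 species and L = 21 feeding links.
C = L / (S(S−1)) = 21 / 72 = 0.2917 ≈ 0.292.

C = 0.292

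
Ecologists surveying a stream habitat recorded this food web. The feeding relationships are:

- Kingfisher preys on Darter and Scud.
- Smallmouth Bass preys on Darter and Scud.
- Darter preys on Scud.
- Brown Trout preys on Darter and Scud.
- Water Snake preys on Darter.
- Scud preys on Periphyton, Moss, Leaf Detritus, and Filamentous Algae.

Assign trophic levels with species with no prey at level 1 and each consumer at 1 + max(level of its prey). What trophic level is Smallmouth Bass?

Moss has no prey (basal) → level 1.
Scud eats Moss (level 1); other prey at levels: Periphyton 1, Filamentous Algae 1, Leaf Detritus 1 → level 2.
Darter eats Scud → level 3.
Smallmouth Bass eats Darter (level 3); other prey at levels: Scud 2 → level 4.

Trophic level 4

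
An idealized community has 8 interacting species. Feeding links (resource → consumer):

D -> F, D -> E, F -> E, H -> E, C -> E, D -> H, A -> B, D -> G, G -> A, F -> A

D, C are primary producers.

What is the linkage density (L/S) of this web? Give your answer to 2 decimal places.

There are L = 10 links among S = 8 species.
L/S = 10/8 = 1.2500 ≈ 1.25.

L/S = 1.25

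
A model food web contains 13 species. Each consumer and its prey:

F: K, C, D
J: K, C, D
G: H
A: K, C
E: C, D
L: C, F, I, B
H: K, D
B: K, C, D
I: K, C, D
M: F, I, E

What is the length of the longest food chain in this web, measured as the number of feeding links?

One longest chain: K → H → G.
It has 3 species and 2 links.

2 links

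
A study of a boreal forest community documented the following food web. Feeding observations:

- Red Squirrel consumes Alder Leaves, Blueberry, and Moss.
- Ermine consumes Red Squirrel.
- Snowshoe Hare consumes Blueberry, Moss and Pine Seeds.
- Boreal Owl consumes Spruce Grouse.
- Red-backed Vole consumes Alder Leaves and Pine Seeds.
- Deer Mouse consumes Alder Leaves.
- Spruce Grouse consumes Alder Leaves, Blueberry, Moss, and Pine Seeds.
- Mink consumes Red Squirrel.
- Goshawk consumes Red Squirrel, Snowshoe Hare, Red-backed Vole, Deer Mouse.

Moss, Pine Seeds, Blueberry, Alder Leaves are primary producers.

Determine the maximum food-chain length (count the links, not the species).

2 links

One longest chain: Moss → Red Squirrel → Mink.
It has 3 species and 2 links.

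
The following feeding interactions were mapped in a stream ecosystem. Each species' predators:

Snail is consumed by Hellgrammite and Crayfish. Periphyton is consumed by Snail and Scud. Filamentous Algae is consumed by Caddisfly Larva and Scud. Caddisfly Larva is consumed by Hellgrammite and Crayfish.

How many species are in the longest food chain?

3 species

One longest chain: Filamentous Algae → Caddisfly Larva → Crayfish.
It has 3 species and 2 links.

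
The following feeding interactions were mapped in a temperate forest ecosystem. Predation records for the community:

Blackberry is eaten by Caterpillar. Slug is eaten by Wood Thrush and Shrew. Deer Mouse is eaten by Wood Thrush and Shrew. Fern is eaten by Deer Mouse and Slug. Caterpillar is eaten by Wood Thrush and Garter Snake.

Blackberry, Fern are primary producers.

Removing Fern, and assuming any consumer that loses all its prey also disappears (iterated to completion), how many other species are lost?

Remove Fern.
Round 1: Deer Mouse (all prey gone), Slug (all prey gone) → extinct.
Round 2: Shrew (all prey gone) → extinct.
No further losses. Total secondary extinctions: 3.

3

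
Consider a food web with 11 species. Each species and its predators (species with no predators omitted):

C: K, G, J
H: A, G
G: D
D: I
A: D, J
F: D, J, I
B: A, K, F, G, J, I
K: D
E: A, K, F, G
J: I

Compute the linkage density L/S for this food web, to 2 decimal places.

There are L = 24 links among S = 11 species.
L/S = 24/11 = 2.1818 ≈ 2.18.

L/S = 2.18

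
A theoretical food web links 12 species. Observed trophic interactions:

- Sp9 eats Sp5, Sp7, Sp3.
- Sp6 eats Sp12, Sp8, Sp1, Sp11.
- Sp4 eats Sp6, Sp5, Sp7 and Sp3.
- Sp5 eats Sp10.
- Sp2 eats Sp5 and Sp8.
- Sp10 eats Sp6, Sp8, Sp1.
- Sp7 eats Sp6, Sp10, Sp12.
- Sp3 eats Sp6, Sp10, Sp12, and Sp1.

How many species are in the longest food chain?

One longest chain: Sp8 → Sp6 → Sp10 → Sp5 → Sp4.
It has 5 species and 4 links.

5 species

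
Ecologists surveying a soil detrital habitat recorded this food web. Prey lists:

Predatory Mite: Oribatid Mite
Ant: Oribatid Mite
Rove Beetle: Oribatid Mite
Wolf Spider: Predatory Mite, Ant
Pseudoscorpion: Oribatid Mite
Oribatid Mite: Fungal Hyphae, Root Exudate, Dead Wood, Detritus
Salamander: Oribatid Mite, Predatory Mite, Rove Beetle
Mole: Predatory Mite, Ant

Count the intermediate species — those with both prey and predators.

Intermediate species (has both prey and predators): Oribatid Mite, Predatory Mite, Rove Beetle, Ant.
Count: 4.

4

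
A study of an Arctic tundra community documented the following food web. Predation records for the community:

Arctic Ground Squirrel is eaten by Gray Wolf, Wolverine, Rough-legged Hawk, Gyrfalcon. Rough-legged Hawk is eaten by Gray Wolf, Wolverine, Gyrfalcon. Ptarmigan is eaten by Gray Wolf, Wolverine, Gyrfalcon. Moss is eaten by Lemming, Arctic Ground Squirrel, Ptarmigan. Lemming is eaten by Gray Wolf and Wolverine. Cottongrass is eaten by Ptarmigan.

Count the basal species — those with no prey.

2

Basal species (no prey listed): Moss, Cottongrass.
Count: 2.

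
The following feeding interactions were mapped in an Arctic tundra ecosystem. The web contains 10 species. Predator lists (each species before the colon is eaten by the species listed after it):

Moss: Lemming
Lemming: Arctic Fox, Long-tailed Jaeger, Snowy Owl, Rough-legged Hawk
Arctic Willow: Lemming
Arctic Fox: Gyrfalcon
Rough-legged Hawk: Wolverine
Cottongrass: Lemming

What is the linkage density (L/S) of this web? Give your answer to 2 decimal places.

There are L = 9 links among S = 10 species.
L/S = 9/10 = 0.9000 ≈ 0.90.

L/S = 0.90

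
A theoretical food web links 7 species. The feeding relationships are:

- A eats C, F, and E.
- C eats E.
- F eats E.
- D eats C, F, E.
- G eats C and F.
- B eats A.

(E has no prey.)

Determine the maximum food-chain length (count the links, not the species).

3 links

One longest chain: E → C → A → B.
It has 4 species and 3 links.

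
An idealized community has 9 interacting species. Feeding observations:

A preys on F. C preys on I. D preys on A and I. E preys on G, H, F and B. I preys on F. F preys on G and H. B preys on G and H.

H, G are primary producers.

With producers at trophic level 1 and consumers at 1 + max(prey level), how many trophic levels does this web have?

4

Producers (level 1): H, G.
H → F → A → D gives D level 4.
No species has a prey at level 4, so no species reaches level 5.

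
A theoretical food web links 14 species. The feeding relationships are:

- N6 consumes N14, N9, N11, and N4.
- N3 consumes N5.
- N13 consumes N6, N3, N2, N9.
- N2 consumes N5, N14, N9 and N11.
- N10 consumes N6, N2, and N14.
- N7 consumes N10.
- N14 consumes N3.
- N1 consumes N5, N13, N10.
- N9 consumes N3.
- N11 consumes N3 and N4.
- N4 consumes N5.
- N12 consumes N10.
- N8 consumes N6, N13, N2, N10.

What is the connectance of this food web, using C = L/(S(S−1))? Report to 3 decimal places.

C = 0.165

The web has S = 14 species and L = 30 feeding links.
C = L / (S(S−1)) = 30 / 182 = 0.1648 ≈ 0.165.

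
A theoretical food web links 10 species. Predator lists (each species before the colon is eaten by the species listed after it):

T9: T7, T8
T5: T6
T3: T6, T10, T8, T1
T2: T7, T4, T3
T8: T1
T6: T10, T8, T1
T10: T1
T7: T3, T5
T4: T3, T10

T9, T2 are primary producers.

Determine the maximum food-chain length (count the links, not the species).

5 links

One longest chain: T9 → T7 → T3 → T6 → T8 → T1.
It has 6 species and 5 links.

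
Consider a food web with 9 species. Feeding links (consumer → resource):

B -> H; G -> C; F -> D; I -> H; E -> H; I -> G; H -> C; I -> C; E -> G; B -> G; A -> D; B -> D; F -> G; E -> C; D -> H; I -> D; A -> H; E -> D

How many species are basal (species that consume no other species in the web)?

Basal species (no prey listed): C.
Count: 1.

1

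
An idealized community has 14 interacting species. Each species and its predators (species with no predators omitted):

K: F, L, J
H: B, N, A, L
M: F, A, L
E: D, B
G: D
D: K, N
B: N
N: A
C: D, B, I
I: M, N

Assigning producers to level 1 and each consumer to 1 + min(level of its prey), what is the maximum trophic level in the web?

Producers (level 1): E, C, H, G.
Following each consumer down to its lowest-level prey: E → D → K → J (levels 1 through 4).
All prey of J (K 3) are at level 3 or above, so J is at level 1 + 3 = 4.
Every consumer has at least one prey at level 3 or below, so none exceeds level 4.

4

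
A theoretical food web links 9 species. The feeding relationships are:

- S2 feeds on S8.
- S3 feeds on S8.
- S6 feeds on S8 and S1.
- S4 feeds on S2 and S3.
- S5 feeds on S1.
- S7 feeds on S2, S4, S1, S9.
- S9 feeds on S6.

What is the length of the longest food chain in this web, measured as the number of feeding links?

One longest chain: S8 → S3 → S4 → S7.
It has 4 species and 3 links.

3 links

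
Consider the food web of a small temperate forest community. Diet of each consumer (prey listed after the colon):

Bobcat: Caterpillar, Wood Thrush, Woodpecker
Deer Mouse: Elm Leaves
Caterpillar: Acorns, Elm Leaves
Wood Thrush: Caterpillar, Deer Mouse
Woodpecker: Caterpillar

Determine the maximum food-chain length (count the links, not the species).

One longest chain: Acorns → Caterpillar → Wood Thrush → Bobcat.
It has 4 species and 3 links.

3 links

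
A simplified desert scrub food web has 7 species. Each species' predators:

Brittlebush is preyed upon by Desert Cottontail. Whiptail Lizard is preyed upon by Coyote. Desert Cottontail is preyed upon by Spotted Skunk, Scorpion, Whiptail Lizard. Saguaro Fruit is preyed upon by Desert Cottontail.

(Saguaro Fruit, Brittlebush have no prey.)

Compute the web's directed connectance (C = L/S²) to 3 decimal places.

The web has S = 7 species and L = 6 feeding links.
C = L / S² = 6 / 49 = 0.1224 ≈ 0.122.

C = 0.122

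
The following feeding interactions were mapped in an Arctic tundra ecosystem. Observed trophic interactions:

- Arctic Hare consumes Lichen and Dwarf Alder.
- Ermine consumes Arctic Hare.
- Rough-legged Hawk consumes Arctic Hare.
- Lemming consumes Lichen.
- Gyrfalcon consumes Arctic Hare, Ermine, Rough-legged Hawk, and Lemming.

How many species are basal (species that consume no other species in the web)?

Basal species (no prey listed): Lichen, Dwarf Alder.
Count: 2.

2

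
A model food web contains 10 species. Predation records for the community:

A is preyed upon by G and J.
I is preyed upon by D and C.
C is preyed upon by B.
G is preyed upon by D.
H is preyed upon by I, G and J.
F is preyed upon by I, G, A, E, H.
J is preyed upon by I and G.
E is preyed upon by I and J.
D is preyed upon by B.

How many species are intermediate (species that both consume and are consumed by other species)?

8

Intermediate species (has both prey and predators): E, A, H, J, I, G, D, C.
Count: 8.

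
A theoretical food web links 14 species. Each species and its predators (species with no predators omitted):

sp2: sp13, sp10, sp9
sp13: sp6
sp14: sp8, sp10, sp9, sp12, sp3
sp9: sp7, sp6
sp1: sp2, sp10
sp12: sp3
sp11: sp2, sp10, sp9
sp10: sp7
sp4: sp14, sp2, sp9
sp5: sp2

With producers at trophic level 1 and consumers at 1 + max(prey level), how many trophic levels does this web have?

4

Producers (level 1): sp5, sp1, sp4, sp11.
sp4 → sp14 → sp9 → sp6 gives sp6 level 4.
No species has a prey at level 4, so no species reaches level 5.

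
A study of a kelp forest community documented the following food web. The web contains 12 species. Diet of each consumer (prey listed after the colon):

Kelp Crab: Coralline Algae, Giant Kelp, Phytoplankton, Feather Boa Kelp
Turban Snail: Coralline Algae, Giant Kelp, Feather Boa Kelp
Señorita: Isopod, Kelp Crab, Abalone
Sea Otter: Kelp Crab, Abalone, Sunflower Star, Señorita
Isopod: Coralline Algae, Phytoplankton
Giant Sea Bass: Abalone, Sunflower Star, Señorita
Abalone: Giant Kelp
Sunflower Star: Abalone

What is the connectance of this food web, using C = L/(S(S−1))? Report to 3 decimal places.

C = 0.159

The web has S = 12 species and L = 21 feeding links.
C = L / (S(S−1)) = 21 / 132 = 0.1591 ≈ 0.159.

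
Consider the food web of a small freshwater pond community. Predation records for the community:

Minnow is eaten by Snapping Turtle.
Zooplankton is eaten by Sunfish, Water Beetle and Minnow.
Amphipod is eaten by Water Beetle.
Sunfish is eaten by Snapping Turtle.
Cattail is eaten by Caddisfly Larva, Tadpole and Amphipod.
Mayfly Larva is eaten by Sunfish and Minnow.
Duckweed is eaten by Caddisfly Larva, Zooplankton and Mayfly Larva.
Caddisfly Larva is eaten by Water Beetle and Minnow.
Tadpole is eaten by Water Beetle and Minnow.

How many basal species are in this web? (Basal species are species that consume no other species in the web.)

2

Basal species (no prey listed): Cattail, Duckweed.
Count: 2.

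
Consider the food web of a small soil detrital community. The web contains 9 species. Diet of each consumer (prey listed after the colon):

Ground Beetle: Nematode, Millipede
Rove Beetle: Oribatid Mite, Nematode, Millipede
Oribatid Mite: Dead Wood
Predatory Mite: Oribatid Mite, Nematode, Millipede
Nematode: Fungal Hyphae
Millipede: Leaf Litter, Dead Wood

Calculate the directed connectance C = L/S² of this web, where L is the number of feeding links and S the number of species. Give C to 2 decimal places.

The web has S = 9 species and L = 12 feeding links.
C = L / S² = 12 / 81 = 0.1481 ≈ 0.15.

C = 0.15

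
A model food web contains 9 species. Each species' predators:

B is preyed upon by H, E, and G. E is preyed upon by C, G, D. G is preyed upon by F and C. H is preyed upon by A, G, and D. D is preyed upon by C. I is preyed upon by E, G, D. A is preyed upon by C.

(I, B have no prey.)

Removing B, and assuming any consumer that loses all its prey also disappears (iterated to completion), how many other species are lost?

Remove B.
Round 1: H (all prey gone) → extinct.
Round 2: A (all prey gone) → extinct.
No further losses. Total secondary extinctions: 2.

2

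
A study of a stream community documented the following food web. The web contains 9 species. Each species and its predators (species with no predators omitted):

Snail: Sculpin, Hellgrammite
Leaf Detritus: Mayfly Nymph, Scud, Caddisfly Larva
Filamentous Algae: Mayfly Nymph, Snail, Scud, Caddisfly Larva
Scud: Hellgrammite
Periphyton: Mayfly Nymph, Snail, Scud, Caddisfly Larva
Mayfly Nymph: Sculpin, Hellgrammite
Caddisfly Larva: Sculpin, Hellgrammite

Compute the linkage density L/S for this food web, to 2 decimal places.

L/S = 2.00

There are L = 18 links among S = 9 species.
L/S = 18/9 = 2.0000 ≈ 2.00.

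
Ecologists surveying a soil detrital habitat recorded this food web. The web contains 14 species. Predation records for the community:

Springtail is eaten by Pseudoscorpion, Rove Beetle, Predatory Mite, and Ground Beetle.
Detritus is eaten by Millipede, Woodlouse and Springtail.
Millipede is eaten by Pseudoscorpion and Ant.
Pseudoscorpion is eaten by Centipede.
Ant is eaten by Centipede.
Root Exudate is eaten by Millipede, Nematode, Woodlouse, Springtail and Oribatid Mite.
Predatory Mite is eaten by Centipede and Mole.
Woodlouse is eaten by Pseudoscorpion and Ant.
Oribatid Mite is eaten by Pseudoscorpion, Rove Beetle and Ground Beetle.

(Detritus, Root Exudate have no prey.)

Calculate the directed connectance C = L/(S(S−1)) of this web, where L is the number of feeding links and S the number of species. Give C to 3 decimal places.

The web has S = 14 species and L = 23 feeding links.
C = L / (S(S−1)) = 23 / 182 = 0.1264 ≈ 0.126.

C = 0.126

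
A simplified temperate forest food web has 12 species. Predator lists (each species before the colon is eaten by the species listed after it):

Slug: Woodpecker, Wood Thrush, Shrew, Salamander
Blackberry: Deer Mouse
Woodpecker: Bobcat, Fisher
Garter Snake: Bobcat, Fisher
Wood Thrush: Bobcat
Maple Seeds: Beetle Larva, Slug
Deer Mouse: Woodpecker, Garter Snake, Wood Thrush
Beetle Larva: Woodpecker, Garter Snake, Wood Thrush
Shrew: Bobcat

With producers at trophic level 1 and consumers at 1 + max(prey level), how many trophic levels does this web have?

Producers (level 1): Blackberry, Maple Seeds.
Maple Seeds → Beetle Larva → Woodpecker → Fisher gives Fisher level 4.
No species has a prey at level 4, so no species reaches level 5.

4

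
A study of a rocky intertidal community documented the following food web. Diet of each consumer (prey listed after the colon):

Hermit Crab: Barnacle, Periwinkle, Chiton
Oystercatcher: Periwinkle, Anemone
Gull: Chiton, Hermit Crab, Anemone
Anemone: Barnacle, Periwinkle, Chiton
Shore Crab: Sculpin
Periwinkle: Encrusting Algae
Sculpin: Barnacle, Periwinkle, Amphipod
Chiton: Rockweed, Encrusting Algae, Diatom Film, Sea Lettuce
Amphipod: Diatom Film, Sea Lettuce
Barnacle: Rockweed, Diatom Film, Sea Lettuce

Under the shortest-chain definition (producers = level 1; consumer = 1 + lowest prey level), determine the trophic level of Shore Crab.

Trophic level 4

Rockweed is a producer → level 1.
Barnacle eats Rockweed → level 2.
Sculpin eats Barnacle → level 3.
Shore Crab eats Sculpin → level 4.
No prey of Shore Crab is below level 3, so 4 is the minimum.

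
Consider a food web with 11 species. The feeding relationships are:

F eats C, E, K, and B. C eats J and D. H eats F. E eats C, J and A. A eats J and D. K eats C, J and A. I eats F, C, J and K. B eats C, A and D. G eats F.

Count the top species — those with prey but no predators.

3

Top species (has prey, but nothing eats it): I, H, G.
Count: 3.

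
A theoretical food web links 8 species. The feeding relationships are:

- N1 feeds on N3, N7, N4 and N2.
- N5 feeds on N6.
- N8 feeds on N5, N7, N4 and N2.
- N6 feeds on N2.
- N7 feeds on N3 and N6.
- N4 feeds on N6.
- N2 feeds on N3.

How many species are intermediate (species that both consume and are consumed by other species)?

5

Intermediate species (has both prey and predators): N2, N6, N5, N4, N7.
Count: 5.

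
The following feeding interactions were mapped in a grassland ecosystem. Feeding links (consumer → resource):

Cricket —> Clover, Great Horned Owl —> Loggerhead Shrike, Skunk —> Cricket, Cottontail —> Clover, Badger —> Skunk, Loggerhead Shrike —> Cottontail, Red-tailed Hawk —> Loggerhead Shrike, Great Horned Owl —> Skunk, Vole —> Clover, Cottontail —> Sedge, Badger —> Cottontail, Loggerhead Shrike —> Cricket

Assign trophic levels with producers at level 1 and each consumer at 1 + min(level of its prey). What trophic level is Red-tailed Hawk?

Clover is a producer → level 1.
Cottontail eats Clover → level 2.
Loggerhead Shrike eats Cottontail → level 3.
Red-tailed Hawk eats Loggerhead Shrike → level 4.
No prey of Red-tailed Hawk is below level 3, so 4 is the minimum.

Trophic level 4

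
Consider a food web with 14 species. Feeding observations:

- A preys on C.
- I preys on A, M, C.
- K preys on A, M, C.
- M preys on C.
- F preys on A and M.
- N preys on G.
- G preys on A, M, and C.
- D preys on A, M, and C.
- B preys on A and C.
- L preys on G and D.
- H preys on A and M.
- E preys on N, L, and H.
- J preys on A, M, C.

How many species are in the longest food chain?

One longest chain: C → M → G → N → E.
It has 5 species and 4 links.

5 species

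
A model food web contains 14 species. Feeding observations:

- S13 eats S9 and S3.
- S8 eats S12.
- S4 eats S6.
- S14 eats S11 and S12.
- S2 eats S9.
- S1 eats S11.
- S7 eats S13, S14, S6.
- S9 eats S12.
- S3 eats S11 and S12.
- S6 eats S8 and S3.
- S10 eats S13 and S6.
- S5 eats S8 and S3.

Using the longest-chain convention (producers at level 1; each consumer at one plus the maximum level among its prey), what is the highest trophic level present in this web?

Producers (level 1): S12, S11.
S12 → S3 → S6 → S4 gives S4 level 4.
No species has a prey at level 4, so no species reaches level 5.

4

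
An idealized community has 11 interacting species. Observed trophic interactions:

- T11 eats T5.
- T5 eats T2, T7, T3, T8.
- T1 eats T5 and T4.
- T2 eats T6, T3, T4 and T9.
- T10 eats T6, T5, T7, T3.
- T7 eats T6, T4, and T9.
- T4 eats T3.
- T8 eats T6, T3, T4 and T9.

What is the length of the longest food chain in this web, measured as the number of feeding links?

One longest chain: T3 → T4 → T7 → T5 → T1.
It has 5 species and 4 links.

4 links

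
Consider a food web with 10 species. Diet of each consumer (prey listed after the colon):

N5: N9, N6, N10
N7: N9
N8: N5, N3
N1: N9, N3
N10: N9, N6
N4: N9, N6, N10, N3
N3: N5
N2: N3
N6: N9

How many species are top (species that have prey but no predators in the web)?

5

Top species (has prey, but nothing eats it): N7, N8, N2, N4, N1.
Count: 5.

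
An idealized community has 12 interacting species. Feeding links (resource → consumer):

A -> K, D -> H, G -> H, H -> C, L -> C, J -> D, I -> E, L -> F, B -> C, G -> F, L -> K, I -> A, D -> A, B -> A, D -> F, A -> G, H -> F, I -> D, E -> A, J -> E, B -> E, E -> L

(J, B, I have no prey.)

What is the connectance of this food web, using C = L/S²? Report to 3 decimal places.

C = 0.153

The web has S = 12 species and L = 22 feeding links.
C = L / S² = 22 / 144 = 0.1528 ≈ 0.153.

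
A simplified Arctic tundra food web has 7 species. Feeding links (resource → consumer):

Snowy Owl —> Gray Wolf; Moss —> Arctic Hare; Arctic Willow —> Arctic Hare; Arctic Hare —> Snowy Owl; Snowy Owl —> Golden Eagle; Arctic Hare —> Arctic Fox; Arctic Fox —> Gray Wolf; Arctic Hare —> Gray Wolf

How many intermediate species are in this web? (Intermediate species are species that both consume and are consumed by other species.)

3

Intermediate species (has both prey and predators): Arctic Hare, Snowy Owl, Arctic Fox.
Count: 3.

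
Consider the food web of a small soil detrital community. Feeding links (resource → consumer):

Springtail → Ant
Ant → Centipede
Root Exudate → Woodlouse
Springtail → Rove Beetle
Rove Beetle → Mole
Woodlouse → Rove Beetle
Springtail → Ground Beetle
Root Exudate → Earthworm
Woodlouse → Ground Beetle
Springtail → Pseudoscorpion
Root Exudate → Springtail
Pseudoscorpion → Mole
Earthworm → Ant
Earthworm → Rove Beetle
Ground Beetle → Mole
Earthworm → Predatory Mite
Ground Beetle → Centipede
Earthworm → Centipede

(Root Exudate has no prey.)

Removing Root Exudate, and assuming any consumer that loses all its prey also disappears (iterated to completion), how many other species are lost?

10

Remove Root Exudate.
Round 1: Woodlouse (all prey gone), Springtail (all prey gone), Earthworm (all prey gone) → extinct.
Round 2: Ant (all prey gone), Ground Beetle (all prey gone), Pseudoscorpion (all prey gone), Rove Beetle (all prey gone), Predatory Mite (all prey gone) → extinct.
Round 3: Centipede (all prey gone), Mole (all prey gone) → extinct.
No further losses. Total secondary extinctions: 10.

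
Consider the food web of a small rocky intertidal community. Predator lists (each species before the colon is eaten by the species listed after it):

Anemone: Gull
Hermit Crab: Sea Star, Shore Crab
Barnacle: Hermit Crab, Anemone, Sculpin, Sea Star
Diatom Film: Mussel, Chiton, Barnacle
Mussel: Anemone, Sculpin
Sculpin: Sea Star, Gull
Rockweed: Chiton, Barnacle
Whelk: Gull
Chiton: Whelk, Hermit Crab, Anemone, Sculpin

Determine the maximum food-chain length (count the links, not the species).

3 links

One longest chain: Diatom Film → Mussel → Sculpin → Sea Star.
It has 4 species and 3 links.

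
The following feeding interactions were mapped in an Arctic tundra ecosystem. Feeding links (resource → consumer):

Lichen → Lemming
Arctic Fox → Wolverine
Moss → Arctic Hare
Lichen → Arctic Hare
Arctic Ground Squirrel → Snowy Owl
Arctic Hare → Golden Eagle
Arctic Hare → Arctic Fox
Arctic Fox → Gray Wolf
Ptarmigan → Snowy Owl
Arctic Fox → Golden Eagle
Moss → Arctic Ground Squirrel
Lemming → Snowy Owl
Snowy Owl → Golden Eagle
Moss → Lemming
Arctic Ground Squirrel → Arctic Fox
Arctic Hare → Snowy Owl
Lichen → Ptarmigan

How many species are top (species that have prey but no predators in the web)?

3

Top species (has prey, but nothing eats it): Golden Eagle, Wolverine, Gray Wolf.
Count: 3.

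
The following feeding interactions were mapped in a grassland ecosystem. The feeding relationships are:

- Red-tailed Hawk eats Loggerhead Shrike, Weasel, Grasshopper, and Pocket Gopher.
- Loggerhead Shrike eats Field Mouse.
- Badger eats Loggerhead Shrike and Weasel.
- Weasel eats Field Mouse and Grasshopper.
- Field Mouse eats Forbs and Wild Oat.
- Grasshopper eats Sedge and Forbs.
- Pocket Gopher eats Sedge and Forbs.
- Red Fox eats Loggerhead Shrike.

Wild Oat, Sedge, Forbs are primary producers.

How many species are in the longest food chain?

One longest chain: Wild Oat → Field Mouse → Loggerhead Shrike → Badger.
It has 4 species and 3 links.

4 species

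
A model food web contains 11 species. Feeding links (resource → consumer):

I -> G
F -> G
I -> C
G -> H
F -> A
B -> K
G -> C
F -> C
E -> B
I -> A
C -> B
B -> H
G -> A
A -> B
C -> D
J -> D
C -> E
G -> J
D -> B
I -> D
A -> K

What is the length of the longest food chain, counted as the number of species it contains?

6 species

One longest chain: F → G → J → D → B → K.
It has 6 species and 5 links.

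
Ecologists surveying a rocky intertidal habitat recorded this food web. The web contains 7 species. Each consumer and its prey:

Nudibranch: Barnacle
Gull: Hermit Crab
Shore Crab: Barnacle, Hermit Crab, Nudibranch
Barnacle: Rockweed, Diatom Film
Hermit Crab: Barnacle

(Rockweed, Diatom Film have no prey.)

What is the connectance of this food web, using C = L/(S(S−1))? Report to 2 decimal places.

C = 0.19

The web has S = 7 species and L = 8 feeding links.
C = L / (S(S−1)) = 8 / 42 = 0.1905 ≈ 0.19.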